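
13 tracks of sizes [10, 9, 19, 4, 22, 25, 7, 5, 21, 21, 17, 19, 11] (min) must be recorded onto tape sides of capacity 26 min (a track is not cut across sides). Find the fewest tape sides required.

8

Total = 25 + 22 + 21 + 21 + 19 + 19 + 17 + 11 + 10 + 9 + 7 + 5 + 4 = 190 min.
Lower bound: ⌈190/26⌉ = 8 tape sides.
A packing using 8 tape sides:
  side 1: 25 = 25
  side 2: 22 + 4 = 26
  side 3: 21 + 5 = 26
  side 4: 21 = 21
  side 5: 19 + 7 = 26
  side 6: 19 = 19
  side 7: 17 + 9 = 26
  side 8: 11 + 10 = 21
This matches the lower bound, so 8 is optimal.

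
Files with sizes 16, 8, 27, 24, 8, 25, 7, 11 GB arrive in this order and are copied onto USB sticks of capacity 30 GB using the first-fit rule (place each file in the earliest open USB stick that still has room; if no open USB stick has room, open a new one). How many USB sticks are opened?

  16 → USB stick 1 (new)  [load 16/30]
  8 → USB stick 1  [load 24/30]
  27 → USB stick 2 (new)  [load 27/30]
  24 → USB stick 3 (new)  [load 24/30]
  8 → USB stick 4 (new)  [load 8/30]
  25 → USB stick 5 (new)  [load 25/30]
  7 → USB stick 4  [load 15/30]
  11 → USB stick 4  [load 26/30]
5 USB sticks opened.

5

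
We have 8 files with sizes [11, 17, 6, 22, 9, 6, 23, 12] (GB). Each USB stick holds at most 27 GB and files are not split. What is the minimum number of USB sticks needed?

5

Total = 23 + 22 + 17 + 12 + 11 + 9 + 6 + 6 = 106 GB.
Lower bound: ⌈106/27⌉ = 4 USB sticks.
A packing using 5 USB sticks:
  USB stick 1: 23 = 23
  USB stick 2: 22 = 22
  USB stick 3: 17 + 9 = 26
  USB stick 4: 12 + 11 = 23
  USB stick 5: 6 + 6 = 12
No arrangement into 4 USB sticks stays within capacity, so 5 is optimal.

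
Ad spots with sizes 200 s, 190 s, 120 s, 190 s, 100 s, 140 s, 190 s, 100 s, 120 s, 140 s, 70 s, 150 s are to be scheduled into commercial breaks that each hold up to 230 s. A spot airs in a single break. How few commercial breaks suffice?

Total = 200 + 190 + 190 + 190 + 150 + 140 + 140 + 120 + 120 + 100 + 100 + 70 = 1710 s.
Lower bound: ⌈1710/230⌉ = 8 commercial breaks.
Also, 9 ad spots each exceed 115 s, and no two of those can share a break, so at least 9 commercial breaks are needed.
A packing using 9 commercial breaks:
  break 1: 200 = 200
  break 2: 190 = 190
  break 3: 190 = 190
  break 4: 190 = 190
  break 5: 150 + 70 = 220
  break 6: 140 = 140
  break 7: 140 = 140
  break 8: 120 + 100 = 220
  break 9: 120 + 100 = 220
This matches the lower bound, so 9 is optimal.

9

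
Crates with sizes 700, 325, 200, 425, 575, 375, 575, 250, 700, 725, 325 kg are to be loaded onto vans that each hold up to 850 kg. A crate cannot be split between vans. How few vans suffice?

Total = 725 + 700 + 700 + 575 + 575 + 425 + 375 + 325 + 325 + 250 + 200 = 5175 kg.
Lower bound: ⌈5175/850⌉ = 7 vans.
A packing using 7 vans:
  van 1: 725 = 725
  van 2: 700 = 700
  van 3: 700 = 700
  van 4: 575 + 250 = 825
  van 5: 575 + 200 = 775
  van 6: 425 + 375 = 800
  van 7: 325 + 325 = 650
This matches the lower bound, so 7 is optimal.

7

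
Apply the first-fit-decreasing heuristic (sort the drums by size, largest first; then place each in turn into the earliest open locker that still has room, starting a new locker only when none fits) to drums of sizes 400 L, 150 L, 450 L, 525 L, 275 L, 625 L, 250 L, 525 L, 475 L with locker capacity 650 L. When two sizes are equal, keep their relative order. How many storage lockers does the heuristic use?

Sorted descending: 625, 525, 525, 475, 450, 400, 275, 250, 150.
  625 → locker 1 (new)  [load 625/650]
  525 → locker 2 (new)  [load 525/650]
  525 → locker 3 (new)  [load 525/650]
  475 → locker 4 (new)  [load 475/650]
  450 → locker 5 (new)  [load 450/650]
  400 → locker 6 (new)  [load 400/650]
  275 → locker 7 (new)  [load 275/650]
  250 → locker 6  [load 650/650]
  150 → locker 4  [load 625/650]
7 storage lockers opened.

7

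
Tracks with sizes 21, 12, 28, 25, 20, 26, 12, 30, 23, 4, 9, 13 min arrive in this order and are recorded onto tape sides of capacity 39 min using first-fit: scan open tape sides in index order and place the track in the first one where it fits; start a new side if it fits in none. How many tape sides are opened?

  21 → side 1 (new)  [load 21/39]
  12 → side 1  [load 33/39]
  28 → side 2 (new)  [load 28/39]
  25 → side 3 (new)  [load 25/39]
  20 → side 4 (new)  [load 20/39]
  26 → side 5 (new)  [load 26/39]
  12 → side 3  [load 37/39]
  30 → side 6 (new)  [load 30/39]
  23 → side 7 (new)  [load 23/39]
  4 → side 1  [load 37/39]
  9 → side 2  [load 37/39]
  13 → side 4  [load 33/39]
7 tape sides opened.

7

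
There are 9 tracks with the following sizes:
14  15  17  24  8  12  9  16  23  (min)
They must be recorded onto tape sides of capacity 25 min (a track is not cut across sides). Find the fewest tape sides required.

Total = 24 + 23 + 17 + 16 + 15 + 14 + 12 + 9 + 8 = 138 min.
Lower bound: ⌈138/25⌉ = 6 tape sides.
A packing using 7 tape sides:
  side 1: 24 = 24
  side 2: 23 = 23
  side 3: 17 + 8 = 25
  side 4: 16 + 9 = 25
  side 5: 15 = 15
  side 6: 14 = 14
  side 7: 12 = 12
No arrangement into 6 tape sides stays within capacity, so 7 is optimal.

7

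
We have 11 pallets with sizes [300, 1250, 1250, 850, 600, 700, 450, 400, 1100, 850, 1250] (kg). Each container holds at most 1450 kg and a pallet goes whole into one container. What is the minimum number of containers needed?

Total = 1250 + 1250 + 1250 + 1100 + 850 + 850 + 700 + 600 + 450 + 400 + 300 = 9000 kg.
Lower bound: ⌈9000/1450⌉ = 7 containers.
A packing using 7 containers:
  container 1: 1250 = 1250
  container 2: 1250 = 1250
  container 3: 1250 = 1250
  container 4: 1100 + 300 = 1400
  container 5: 850 + 600 = 1450
  container 6: 850 + 450 = 1300
  container 7: 700 + 400 = 1100
This matches the lower bound, so 7 is optimal.

7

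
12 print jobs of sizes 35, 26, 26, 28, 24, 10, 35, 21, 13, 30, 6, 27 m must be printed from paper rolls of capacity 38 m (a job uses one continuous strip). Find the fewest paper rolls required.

Total = 35 + 35 + 30 + 28 + 27 + 26 + 26 + 24 + 21 + 13 + 10 + 6 = 281 m.
Lower bound: ⌈281/38⌉ = 8 paper rolls.
Also, 9 print jobs each exceed 19 m, and no two of those can share a roll, so at least 9 paper rolls are needed.
A packing using 9 paper rolls:
  roll 1: 35 = 35
  roll 2: 35 = 35
  roll 3: 30 + 6 = 36
  roll 4: 28 + 10 = 38
  roll 5: 27 = 27
  roll 6: 26 = 26
  roll 7: 26 = 26
  roll 8: 24 + 13 = 37
  roll 9: 21 = 21
This matches the lower bound, so 9 is optimal.

9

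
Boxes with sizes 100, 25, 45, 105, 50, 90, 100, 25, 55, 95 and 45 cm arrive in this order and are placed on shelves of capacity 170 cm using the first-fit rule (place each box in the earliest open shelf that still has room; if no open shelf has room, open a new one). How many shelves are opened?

  100 → shelf 1 (new)  [load 100/170]
  25 → shelf 1  [load 125/170]
  45 → shelf 1  [load 170/170]
  105 → shelf 2 (new)  [load 105/170]
  50 → shelf 2  [load 155/170]
  90 → shelf 3 (new)  [load 90/170]
  100 → shelf 4 (new)  [load 100/170]
  25 → shelf 3  [load 115/170]
  55 → shelf 3  [load 170/170]
  95 → shelf 5 (new)  [load 95/170]
  45 → shelf 4  [load 145/170]
5 shelves opened.

5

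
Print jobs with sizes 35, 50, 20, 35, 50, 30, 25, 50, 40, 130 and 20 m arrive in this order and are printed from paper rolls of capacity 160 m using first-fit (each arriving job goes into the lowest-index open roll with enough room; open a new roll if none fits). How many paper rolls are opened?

  35 → roll 1 (new)  [load 35/160]
  50 → roll 1  [load 85/160]
  20 → roll 1  [load 105/160]
  35 → roll 1  [load 140/160]
  50 → roll 2 (new)  [load 50/160]
  30 → roll 2  [load 80/160]
  25 → roll 2  [load 105/160]
  50 → roll 2  [load 155/160]
  40 → roll 3 (new)  [load 40/160]
  130 → roll 4 (new)  [load 130/160]
  20 → roll 1  [load 160/160]
4 paper rolls opened.

4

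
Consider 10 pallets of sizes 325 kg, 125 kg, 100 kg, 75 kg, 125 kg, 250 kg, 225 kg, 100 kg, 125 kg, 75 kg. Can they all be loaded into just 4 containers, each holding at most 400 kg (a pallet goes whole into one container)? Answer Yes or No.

Yes

A valid assignment using 4 containers:
  container 1: 325 + 75 = 400
  container 2: 250 + 125 = 375
  container 3: 225 + 125 = 350
  container 4: 125 + 100 + 100 + 75 = 400
Every load is within 400 kg, so 4 containers suffice.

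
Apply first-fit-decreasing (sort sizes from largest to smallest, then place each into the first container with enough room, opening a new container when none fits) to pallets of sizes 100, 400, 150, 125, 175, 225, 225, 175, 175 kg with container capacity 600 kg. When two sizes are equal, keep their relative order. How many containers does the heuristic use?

Sorted descending: 400, 225, 225, 175, 175, 175, 150, 125, 100.
  400 → container 1 (new)  [load 400/600]
  225 → container 2 (new)  [load 225/600]
  225 → container 2  [load 450/600]
  175 → container 1  [load 575/600]
  175 → container 3 (new)  [load 175/600]
  175 → container 3  [load 350/600]
  150 → container 2  [load 600/600]
  125 → container 3  [load 475/600]
  100 → container 3  [load 575/600]
3 containers opened.

3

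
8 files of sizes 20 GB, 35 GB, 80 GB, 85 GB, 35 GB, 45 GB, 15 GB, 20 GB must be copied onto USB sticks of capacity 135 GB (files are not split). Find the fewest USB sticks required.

Total = 85 + 80 + 45 + 35 + 35 + 20 + 20 + 15 = 335 GB.
Lower bound: ⌈335/135⌉ = 3 USB sticks.
A packing using 3 USB sticks:
  USB stick 1: 85 + 45 = 130
  USB stick 2: 80 + 35 + 20 = 135
  USB stick 3: 35 + 20 + 15 = 70
This matches the lower bound, so 3 is optimal.

3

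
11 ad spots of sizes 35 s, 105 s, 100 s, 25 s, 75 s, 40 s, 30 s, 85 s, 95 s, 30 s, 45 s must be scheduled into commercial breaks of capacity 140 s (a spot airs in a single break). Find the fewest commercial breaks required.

Total = 105 + 100 + 95 + 85 + 75 + 45 + 40 + 35 + 30 + 30 + 25 = 665 s.
Lower bound: ⌈665/140⌉ = 5 commercial breaks.
A packing using 5 commercial breaks:
  break 1: 105 + 35 = 140
  break 2: 100 + 40 = 140
  break 3: 95 + 45 = 140
  break 4: 85 + 30 + 25 = 140
  break 5: 75 + 30 = 105
This matches the lower bound, so 5 is optimal.

5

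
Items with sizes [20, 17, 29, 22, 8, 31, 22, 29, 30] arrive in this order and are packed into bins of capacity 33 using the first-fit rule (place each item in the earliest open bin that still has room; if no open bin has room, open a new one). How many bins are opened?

  20 → bin 1 (new)  [load 20/33]
  17 → bin 2 (new)  [load 17/33]
  29 → bin 3 (new)  [load 29/33]
  22 → bin 4 (new)  [load 22/33]
  8 → bin 1  [load 28/33]
  31 → bin 5 (new)  [load 31/33]
  22 → bin 6 (new)  [load 22/33]
  29 → bin 7 (new)  [load 29/33]
  30 → bin 8 (new)  [load 30/33]
8 bins opened.

8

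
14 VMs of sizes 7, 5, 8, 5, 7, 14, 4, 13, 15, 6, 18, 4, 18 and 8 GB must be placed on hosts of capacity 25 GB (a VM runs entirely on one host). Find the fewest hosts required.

Total = 18 + 18 + 15 + 14 + 13 + 8 + 8 + 7 + 7 + 6 + 5 + 5 + 4 + 4 = 132 GB.
Lower bound: ⌈132/25⌉ = 6 hosts.
A packing using 6 hosts:
  host 1: 18 + 7 = 25
  host 2: 18 + 7 = 25
  host 3: 15 + 8 = 23
  host 4: 14 + 8 = 22
  host 5: 13 + 6 + 5 = 24
  host 6: 5 + 4 + 4 = 13
This matches the lower bound, so 6 is optimal.

6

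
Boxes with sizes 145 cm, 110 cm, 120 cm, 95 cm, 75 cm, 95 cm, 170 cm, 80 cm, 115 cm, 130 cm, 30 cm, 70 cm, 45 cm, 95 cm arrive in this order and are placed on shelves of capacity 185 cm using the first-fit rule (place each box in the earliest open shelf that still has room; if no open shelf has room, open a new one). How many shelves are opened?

  145 → shelf 1 (new)  [load 145/185]
  110 → shelf 2 (new)  [load 110/185]
  120 → shelf 3 (new)  [load 120/185]
  95 → shelf 4 (new)  [load 95/185]
  75 → shelf 2  [load 185/185]
  95 → shelf 5 (new)  [load 95/185]
  170 → shelf 6 (new)  [load 170/185]
  80 → shelf 4  [load 175/185]
  115 → shelf 7 (new)  [load 115/185]
  130 → shelf 8 (new)  [load 130/185]
  30 → shelf 1  [load 175/185]
  70 → shelf 5  [load 165/185]
  45 → shelf 3  [load 165/185]
  95 → shelf 9 (new)  [load 95/185]
9 shelves opened.

9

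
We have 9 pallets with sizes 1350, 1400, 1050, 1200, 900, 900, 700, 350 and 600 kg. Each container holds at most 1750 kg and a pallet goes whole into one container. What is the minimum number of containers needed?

6

Total = 1400 + 1350 + 1200 + 1050 + 900 + 900 + 700 + 600 + 350 = 8450 kg.
Lower bound: ⌈8450/1750⌉ = 5 containers.
Also, 6 pallets each exceed 875 kg, and no two of those can share a container, so at least 6 containers are needed.
A packing using 6 containers:
  container 1: 1400 + 350 = 1750
  container 2: 1350 = 1350
  container 3: 1200 = 1200
  container 4: 1050 + 700 = 1750
  container 5: 900 + 600 = 1500
  container 6: 900 = 900
This matches the lower bound, so 6 is optimal.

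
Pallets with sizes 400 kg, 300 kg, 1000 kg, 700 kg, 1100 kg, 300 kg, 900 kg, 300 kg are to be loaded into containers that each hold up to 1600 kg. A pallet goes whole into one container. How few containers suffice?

Total = 1100 + 1000 + 900 + 700 + 400 + 300 + 300 + 300 = 5000 kg.
Lower bound: ⌈5000/1600⌉ = 4 containers.
A packing using 4 containers:
  container 1: 1100 + 400 = 1500
  container 2: 1000 + 300 + 300 = 1600
  container 3: 900 + 700 = 1600
  container 4: 300 = 300
This matches the lower bound, so 4 is optimal.

4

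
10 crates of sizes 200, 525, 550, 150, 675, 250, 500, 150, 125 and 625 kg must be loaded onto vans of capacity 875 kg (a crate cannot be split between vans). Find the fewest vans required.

Total = 675 + 625 + 550 + 525 + 500 + 250 + 200 + 150 + 150 + 125 = 3750 kg.
Lower bound: ⌈3750/875⌉ = 5 vans.
A packing using 5 vans:
  van 1: 675 + 200 = 875
  van 2: 625 + 250 = 875
  van 3: 550 + 150 + 150 = 850
  van 4: 525 + 125 = 650
  van 5: 500 = 500
This matches the lower bound, so 5 is optimal.

5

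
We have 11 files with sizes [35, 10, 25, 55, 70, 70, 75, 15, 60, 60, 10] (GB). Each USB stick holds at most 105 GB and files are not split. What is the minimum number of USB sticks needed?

Total = 75 + 70 + 70 + 60 + 60 + 55 + 35 + 25 + 15 + 10 + 10 = 485 GB.
Lower bound: ⌈485/105⌉ = 5 USB sticks.
Also, 6 files each exceed 105/2 GB, and no two of those can share a USB stick, so at least 6 USB sticks are needed.
A packing using 6 USB sticks:
  USB stick 1: 75 + 25 = 100
  USB stick 2: 70 + 35 = 105
  USB stick 3: 70 + 15 + 10 + 10 = 105
  USB stick 4: 60 = 60
  USB stick 5: 60 = 60
  USB stick 6: 55 = 55
This matches the lower bound, so 6 is optimal.

6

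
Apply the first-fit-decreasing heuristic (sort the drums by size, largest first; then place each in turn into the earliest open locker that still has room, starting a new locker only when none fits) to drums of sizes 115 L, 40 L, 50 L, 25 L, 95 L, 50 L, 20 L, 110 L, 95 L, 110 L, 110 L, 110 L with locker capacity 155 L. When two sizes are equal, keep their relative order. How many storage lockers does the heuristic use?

Sorted descending: 115, 110, 110, 110, 110, 95, 95, 50, 50, 40, 25, 20.
  115 → locker 1 (new)  [load 115/155]
  110 → locker 2 (new)  [load 110/155]
  110 → locker 3 (new)  [load 110/155]
  110 → locker 4 (new)  [load 110/155]
  110 → locker 5 (new)  [load 110/155]
  95 → locker 6 (new)  [load 95/155]
  95 → locker 7 (new)  [load 95/155]
  50 → locker 6  [load 145/155]
  50 → locker 7  [load 145/155]
  40 → locker 1  [load 155/155]
  25 → locker 2  [load 135/155]
  20 → locker 2  [load 155/155]
7 storage lockers opened.

7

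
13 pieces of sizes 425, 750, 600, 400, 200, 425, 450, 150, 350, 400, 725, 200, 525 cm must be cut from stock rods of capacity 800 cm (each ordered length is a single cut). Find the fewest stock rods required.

Total = 750 + 725 + 600 + 525 + 450 + 425 + 425 + 400 + 400 + 350 + 200 + 200 + 150 = 5600 cm.
Lower bound: ⌈5600/800⌉ = 7 stock rods.
A packing using 8 stock rods:
  stock rod 1: 750 = 750
  stock rod 2: 725 = 725
  stock rod 3: 600 + 200 = 800
  stock rod 4: 525 + 200 = 725
  stock rod 5: 450 + 350 = 800
  stock rod 6: 425 + 150 = 575
  stock rod 7: 425 = 425
  stock rod 8: 400 + 400 = 800
No arrangement into 7 stock rods stays within capacity, so 8 is optimal.

8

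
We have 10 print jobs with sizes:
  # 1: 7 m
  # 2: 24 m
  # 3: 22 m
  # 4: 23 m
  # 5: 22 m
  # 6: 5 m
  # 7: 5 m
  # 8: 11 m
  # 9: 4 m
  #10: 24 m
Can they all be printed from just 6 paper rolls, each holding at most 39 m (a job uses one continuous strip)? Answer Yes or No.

A valid assignment using 5 paper rolls:
  roll 1: 24 + 11 + 4 = 39
  roll 2: 24 + 7 + 5 = 36
  roll 3: 23 + 5 = 28
  roll 4: 22 = 22
  roll 5: 22 = 22
That uses only 5 ≤ 6, so 6 paper rolls are enough.

Yes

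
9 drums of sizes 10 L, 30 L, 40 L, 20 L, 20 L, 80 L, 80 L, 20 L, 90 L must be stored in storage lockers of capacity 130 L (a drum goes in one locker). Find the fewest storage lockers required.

Total = 90 + 80 + 80 + 40 + 30 + 20 + 20 + 20 + 10 = 390 L.
Lower bound: ⌈390/130⌉ = 3 storage lockers.
A packing using 3 storage lockers:
  locker 1: 90 + 40 = 130
  locker 2: 80 + 30 + 20 = 130
  locker 3: 80 + 20 + 20 + 10 = 130
This matches the lower bound, so 3 is optimal.

3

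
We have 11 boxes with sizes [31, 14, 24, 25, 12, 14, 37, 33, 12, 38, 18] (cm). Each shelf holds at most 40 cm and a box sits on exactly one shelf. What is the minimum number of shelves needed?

8

Total = 38 + 37 + 33 + 31 + 25 + 24 + 18 + 14 + 14 + 12 + 12 = 258 cm.
Lower bound: ⌈258/40⌉ = 7 shelves.
A packing using 8 shelves:
  shelf 1: 38 = 38
  shelf 2: 37 = 37
  shelf 3: 33 = 33
  shelf 4: 31 = 31
  shelf 5: 25 + 14 = 39
  shelf 6: 24 + 14 = 38
  shelf 7: 18 + 12 = 30
  shelf 8: 12 = 12
No arrangement into 7 shelves stays within capacity, so 8 is optimal.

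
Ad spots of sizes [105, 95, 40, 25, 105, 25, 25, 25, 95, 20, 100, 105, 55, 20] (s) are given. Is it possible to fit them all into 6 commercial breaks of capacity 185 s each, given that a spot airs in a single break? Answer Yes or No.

Yes

A valid assignment using 6 commercial breaks:
  break 1: 105 + 55 + 25 = 185
  break 2: 105 + 40 + 25 = 170
  break 3: 105 + 25 + 25 + 20 = 175
  break 4: 100 + 20 = 120
  break 5: 95 = 95
  break 6: 95 = 95
Every load is within 185 s, so 6 commercial breaks suffice.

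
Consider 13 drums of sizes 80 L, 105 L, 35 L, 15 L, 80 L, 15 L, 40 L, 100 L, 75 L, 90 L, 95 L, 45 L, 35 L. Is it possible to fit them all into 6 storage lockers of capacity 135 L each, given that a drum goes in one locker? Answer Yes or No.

Total = 810 L; ⌈810/135⌉ = 6.
7 drums each exceed half the capacity and cannot share a locker, forcing at least 7 storage lockers.
At least 7 storage lockers are required, but only 6 are allowed.

No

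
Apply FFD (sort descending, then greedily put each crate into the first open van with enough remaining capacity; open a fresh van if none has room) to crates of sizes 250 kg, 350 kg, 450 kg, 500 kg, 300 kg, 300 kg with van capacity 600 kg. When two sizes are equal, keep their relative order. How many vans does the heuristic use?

4

Sorted descending: 500, 450, 350, 300, 300, 250.
  500 → van 1 (new)  [load 500/600]
  450 → van 2 (new)  [load 450/600]
  350 → van 3 (new)  [load 350/600]
  300 → van 4 (new)  [load 300/600]
  300 → van 4  [load 600/600]
  250 → van 3  [load 600/600]
4 vans opened.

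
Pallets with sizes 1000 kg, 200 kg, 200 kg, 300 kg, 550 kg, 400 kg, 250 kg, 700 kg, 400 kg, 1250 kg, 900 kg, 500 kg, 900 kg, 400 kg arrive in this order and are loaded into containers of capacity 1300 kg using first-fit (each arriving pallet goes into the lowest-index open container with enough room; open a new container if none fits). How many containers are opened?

  1000 → container 1 (new)  [load 1000/1300]
  200 → container 1  [load 1200/1300]
  200 → container 2 (new)  [load 200/1300]
  300 → container 2  [load 500/1300]
  550 → container 2  [load 1050/1300]
  400 → container 3 (new)  [load 400/1300]
  250 → container 2  [load 1300/1300]
  700 → container 3  [load 1100/1300]
  400 → container 4 (new)  [load 400/1300]
  1250 → container 5 (new)  [load 1250/1300]
  900 → container 4  [load 1300/1300]
  500 → container 6 (new)  [load 500/1300]
  900 → container 7 (new)  [load 900/1300]
  400 → container 6  [load 900/1300]
7 containers opened.

7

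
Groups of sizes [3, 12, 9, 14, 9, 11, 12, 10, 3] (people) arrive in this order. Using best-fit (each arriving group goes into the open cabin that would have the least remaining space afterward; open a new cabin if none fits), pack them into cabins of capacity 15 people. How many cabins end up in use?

  3 → cabin 1 (new)  [load 3/15]
  12 → cabin 1  [load 15/15]
  9 → cabin 2 (new)  [load 9/15]
  14 → cabin 3 (new)  [load 14/15]
  9 → cabin 4 (new)  [load 9/15]
  11 → cabin 5 (new)  [load 11/15]
  12 → cabin 6 (new)  [load 12/15]
  10 → cabin 7 (new)  [load 10/15]
  3 → cabin 6  [load 15/15]
7 cabins opened.

7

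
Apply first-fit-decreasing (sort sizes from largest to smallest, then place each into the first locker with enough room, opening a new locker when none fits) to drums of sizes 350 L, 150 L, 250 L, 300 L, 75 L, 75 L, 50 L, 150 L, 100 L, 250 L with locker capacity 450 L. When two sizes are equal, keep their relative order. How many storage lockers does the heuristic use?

4

Sorted descending: 350, 300, 250, 250, 150, 150, 100, 75, 75, 50.
  350 → locker 1 (new)  [load 350/450]
  300 → locker 2 (new)  [load 300/450]
  250 → locker 3 (new)  [load 250/450]
  250 → locker 4 (new)  [load 250/450]
  150 → locker 2  [load 450/450]
  150 → locker 3  [load 400/450]
  100 → locker 1  [load 450/450]
  75 → locker 4  [load 325/450]
  75 → locker 4  [load 400/450]
  50 → locker 3  [load 450/450]
4 storage lockers opened.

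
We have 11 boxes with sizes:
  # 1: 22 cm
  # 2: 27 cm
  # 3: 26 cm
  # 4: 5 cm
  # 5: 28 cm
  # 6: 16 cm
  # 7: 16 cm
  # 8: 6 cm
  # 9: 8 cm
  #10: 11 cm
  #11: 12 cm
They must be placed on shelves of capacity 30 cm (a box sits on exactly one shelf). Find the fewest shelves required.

Total = 28 + 27 + 26 + 22 + 16 + 16 + 12 + 11 + 8 + 6 + 5 = 177 cm.
Lower bound: ⌈177/30⌉ = 6 shelves.
A packing using 7 shelves:
  shelf 1: 28 = 28
  shelf 2: 27 = 27
  shelf 3: 26 = 26
  shelf 4: 22 + 8 = 30
  shelf 5: 16 + 12 = 28
  shelf 6: 16 + 11 = 27
  shelf 7: 6 + 5 = 11
No arrangement into 6 shelves stays within capacity, so 7 is optimal.

7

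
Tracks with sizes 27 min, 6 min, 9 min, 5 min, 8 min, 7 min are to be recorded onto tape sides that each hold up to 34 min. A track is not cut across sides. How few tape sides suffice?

2

Total = 27 + 9 + 8 + 7 + 6 + 5 = 62 min.
Lower bound: ⌈62/34⌉ = 2 tape sides.
A packing using 2 tape sides:
  side 1: 27 + 7 = 34
  side 2: 9 + 8 + 6 + 5 = 28
This matches the lower bound, so 2 is optimal.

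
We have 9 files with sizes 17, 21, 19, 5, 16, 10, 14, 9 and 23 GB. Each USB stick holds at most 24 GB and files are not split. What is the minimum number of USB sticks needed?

7

Total = 23 + 21 + 19 + 17 + 16 + 14 + 10 + 9 + 5 = 134 GB.
Lower bound: ⌈134/24⌉ = 6 USB sticks.
A packing using 7 USB sticks:
  USB stick 1: 23 = 23
  USB stick 2: 21 = 21
  USB stick 3: 19 + 5 = 24
  USB stick 4: 17 = 17
  USB stick 5: 16 = 16
  USB stick 6: 14 + 10 = 24
  USB stick 7: 9 = 9
No arrangement into 6 USB sticks stays within capacity, so 7 is optimal.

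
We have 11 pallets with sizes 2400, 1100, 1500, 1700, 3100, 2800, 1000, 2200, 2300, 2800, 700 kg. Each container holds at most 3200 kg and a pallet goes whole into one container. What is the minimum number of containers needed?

8

Total = 3100 + 2800 + 2800 + 2400 + 2300 + 2200 + 1700 + 1500 + 1100 + 1000 + 700 = 21600 kg.
Lower bound: ⌈21600/3200⌉ = 7 containers.
A packing using 8 containers:
  container 1: 3100 = 3100
  container 2: 2800 = 2800
  container 3: 2800 = 2800
  container 4: 2400 + 700 = 3100
  container 5: 2300 = 2300
  container 6: 2200 + 1000 = 3200
  container 7: 1700 + 1500 = 3200
  container 8: 1100 = 1100
No arrangement into 7 containers stays within capacity, so 8 is optimal.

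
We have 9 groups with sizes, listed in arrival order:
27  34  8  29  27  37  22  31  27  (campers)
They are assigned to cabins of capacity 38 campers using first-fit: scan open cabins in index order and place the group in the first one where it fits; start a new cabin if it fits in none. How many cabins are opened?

  27 → cabin 1 (new)  [load 27/38]
  34 → cabin 2 (new)  [load 34/38]
  8 → cabin 1  [load 35/38]
  29 → cabin 3 (new)  [load 29/38]
  27 → cabin 4 (new)  [load 27/38]
  37 → cabin 5 (new)  [load 37/38]
  22 → cabin 6 (new)  [load 22/38]
  31 → cabin 7 (new)  [load 31/38]
  27 → cabin 8 (new)  [load 27/38]
8 cabins opened.

8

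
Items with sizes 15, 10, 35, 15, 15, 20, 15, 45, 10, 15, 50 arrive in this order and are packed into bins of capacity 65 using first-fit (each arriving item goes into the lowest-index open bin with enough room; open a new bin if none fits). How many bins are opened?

  15 → bin 1 (new)  [load 15/65]
  10 → bin 1  [load 25/65]
  35 → bin 1  [load 60/65]
  15 → bin 2 (new)  [load 15/65]
  15 → bin 2  [load 30/65]
  20 → bin 2  [load 50/65]
  15 → bin 2  [load 65/65]
  45 → bin 3 (new)  [load 45/65]
  10 → bin 3  [load 55/65]
  15 → bin 4 (new)  [load 15/65]
  50 → bin 4  [load 65/65]
4 bins opened.

4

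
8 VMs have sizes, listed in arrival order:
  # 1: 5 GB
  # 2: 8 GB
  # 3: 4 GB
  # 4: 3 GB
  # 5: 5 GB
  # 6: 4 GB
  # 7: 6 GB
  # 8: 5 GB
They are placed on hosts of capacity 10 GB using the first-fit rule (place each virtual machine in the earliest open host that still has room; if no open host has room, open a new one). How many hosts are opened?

5

  5 → host 1 (new)  [load 5/10]
  8 → host 2 (new)  [load 8/10]
  4 → host 1  [load 9/10]
  3 → host 3 (new)  [load 3/10]
  5 → host 3  [load 8/10]
  4 → host 4 (new)  [load 4/10]
  6 → host 4  [load 10/10]
  5 → host 5 (new)  [load 5/10]
5 hosts opened.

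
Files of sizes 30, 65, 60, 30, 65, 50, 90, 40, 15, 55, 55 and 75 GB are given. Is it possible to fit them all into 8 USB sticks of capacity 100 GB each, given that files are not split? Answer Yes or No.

A valid assignment using 8 USB sticks:
  USB stick 1: 90 = 90
  USB stick 2: 75 + 15 = 90
  USB stick 3: 65 + 30 = 95
  USB stick 4: 65 + 30 = 95
  USB stick 5: 60 + 40 = 100
  USB stick 6: 55 = 55
  USB stick 7: 55 = 55
  USB stick 8: 50 = 50
Every load is within 100 GB, so 8 USB sticks suffice.

Yes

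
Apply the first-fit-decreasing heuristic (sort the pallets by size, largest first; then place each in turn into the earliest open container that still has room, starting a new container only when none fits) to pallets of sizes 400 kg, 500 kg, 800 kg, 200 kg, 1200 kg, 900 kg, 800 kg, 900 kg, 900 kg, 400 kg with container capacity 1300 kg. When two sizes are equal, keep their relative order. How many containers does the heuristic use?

6

Sorted descending: 1200, 900, 900, 900, 800, 800, 500, 400, 400, 200.
  1200 → container 1 (new)  [load 1200/1300]
  900 → container 2 (new)  [load 900/1300]
  900 → container 3 (new)  [load 900/1300]
  900 → container 4 (new)  [load 900/1300]
  800 → container 5 (new)  [load 800/1300]
  800 → container 6 (new)  [load 800/1300]
  500 → container 5  [load 1300/1300]
  400 → container 2  [load 1300/1300]
  400 → container 3  [load 1300/1300]
  200 → container 4  [load 1100/1300]
6 containers opened.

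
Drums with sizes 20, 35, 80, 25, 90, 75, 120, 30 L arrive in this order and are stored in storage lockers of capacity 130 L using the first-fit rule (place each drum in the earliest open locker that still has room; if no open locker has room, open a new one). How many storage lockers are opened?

5

  20 → locker 1 (new)  [load 20/130]
  35 → locker 1  [load 55/130]
  80 → locker 2 (new)  [load 80/130]
  25 → locker 1  [load 80/130]
  90 → locker 3 (new)  [load 90/130]
  75 → locker 4 (new)  [load 75/130]
  120 → locker 5 (new)  [load 120/130]
  30 → locker 1  [load 110/130]
5 storage lockers opened.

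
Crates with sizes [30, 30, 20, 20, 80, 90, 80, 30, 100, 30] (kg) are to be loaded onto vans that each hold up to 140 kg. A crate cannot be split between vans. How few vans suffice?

Total = 100 + 90 + 80 + 80 + 30 + 30 + 30 + 30 + 20 + 20 = 510 kg.
Lower bound: ⌈510/140⌉ = 4 vans.
A packing using 4 vans:
  van 1: 100 + 30 = 130
  van 2: 90 + 30 + 20 = 140
  van 3: 80 + 30 + 30 = 140
  van 4: 80 + 20 = 100
This matches the lower bound, so 4 is optimal.

4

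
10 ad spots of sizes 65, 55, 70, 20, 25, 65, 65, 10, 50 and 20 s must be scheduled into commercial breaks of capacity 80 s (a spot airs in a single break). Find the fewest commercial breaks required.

7

Total = 70 + 65 + 65 + 65 + 55 + 50 + 25 + 20 + 20 + 10 = 445 s.
Lower bound: ⌈445/80⌉ = 6 commercial breaks.
A packing using 7 commercial breaks:
  break 1: 70 + 10 = 80
  break 2: 65 = 65
  break 3: 65 = 65
  break 4: 65 = 65
  break 5: 55 + 25 = 80
  break 6: 50 + 20 = 70
  break 7: 20 = 20
No arrangement into 6 commercial breaks stays within capacity, so 7 is optimal.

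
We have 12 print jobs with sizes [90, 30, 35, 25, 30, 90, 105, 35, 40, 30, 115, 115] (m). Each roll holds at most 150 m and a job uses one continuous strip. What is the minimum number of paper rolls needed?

Total = 115 + 115 + 105 + 90 + 90 + 40 + 35 + 35 + 30 + 30 + 30 + 25 = 740 m.
Lower bound: ⌈740/150⌉ = 5 paper rolls.
A packing using 5 paper rolls:
  roll 1: 115 + 35 = 150
  roll 2: 115 + 35 = 150
  roll 3: 105 + 40 = 145
  roll 4: 90 + 30 + 30 = 150
  roll 5: 90 + 30 + 25 = 145
This matches the lower bound, so 5 is optimal.

5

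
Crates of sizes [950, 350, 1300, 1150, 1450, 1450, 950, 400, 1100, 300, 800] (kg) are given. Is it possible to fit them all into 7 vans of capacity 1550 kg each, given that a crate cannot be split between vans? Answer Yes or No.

No

Total = 10200 kg; ⌈10200/1550⌉ = 7.
8 crates each exceed half the capacity and cannot share a van, forcing at least 8 vans.
At least 8 vans are required, but only 7 are allowed.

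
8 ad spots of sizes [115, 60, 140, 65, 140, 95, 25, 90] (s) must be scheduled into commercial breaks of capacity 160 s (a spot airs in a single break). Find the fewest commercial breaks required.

5

Total = 140 + 140 + 115 + 95 + 90 + 65 + 60 + 25 = 730 s.
Lower bound: ⌈730/160⌉ = 5 commercial breaks.
A packing using 5 commercial breaks:
  break 1: 140 = 140
  break 2: 140 = 140
  break 3: 115 + 25 = 140
  break 4: 95 + 65 = 160
  break 5: 90 + 60 = 150
This matches the lower bound, so 5 is optimal.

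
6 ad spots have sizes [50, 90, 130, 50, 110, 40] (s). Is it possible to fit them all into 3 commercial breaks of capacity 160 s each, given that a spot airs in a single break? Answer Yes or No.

Total = 470 s; ⌈470/160⌉ = 3.
The bound of 3 does not rule out 3, but exhaustive search shows no assignment into 3 commercial breaks of capacity 160 s exists — the minimum is 4.

No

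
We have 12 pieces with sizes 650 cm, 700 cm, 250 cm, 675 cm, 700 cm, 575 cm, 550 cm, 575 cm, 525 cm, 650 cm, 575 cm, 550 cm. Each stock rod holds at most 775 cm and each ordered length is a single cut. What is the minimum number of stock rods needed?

11

Total = 700 + 700 + 675 + 650 + 650 + 575 + 575 + 575 + 550 + 550 + 525 + 250 = 6975 cm.
Lower bound: ⌈6975/775⌉ = 9 stock rods.
Also, 11 pieces each exceed 775/2 cm, and no two of those can share a stock rod, so at least 11 stock rods are needed.
A packing using 11 stock rods:
  stock rod 1: 700 = 700
  stock rod 2: 700 = 700
  stock rod 3: 675 = 675
  stock rod 4: 650 = 650
  stock rod 5: 650 = 650
  stock rod 6: 575 = 575
  stock rod 7: 575 = 575
  stock rod 8: 575 = 575
  stock rod 9: 550 = 550
  stock rod 10: 550 = 550
  stock rod 11: 525 + 250 = 775
This matches the lower bound, so 11 is optimal.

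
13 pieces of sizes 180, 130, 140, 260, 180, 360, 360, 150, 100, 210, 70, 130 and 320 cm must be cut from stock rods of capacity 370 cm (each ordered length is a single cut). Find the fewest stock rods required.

8

Total = 360 + 360 + 320 + 260 + 210 + 180 + 180 + 150 + 140 + 130 + 130 + 100 + 70 = 2590 cm.
Lower bound: ⌈2590/370⌉ = 7 stock rods.
A packing using 8 stock rods:
  stock rod 1: 360 = 360
  stock rod 2: 360 = 360
  stock rod 3: 320 = 320
  stock rod 4: 260 + 100 = 360
  stock rod 5: 210 + 150 = 360
  stock rod 6: 180 + 180 = 360
  stock rod 7: 140 + 130 + 70 = 340
  stock rod 8: 130 = 130
No arrangement into 7 stock rods stays within capacity, so 8 is optimal.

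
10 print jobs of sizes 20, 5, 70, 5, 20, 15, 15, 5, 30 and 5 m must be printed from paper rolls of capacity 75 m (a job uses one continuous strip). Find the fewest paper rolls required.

3

Total = 70 + 30 + 20 + 20 + 15 + 15 + 5 + 5 + 5 + 5 = 190 m.
Lower bound: ⌈190/75⌉ = 3 paper rolls.
A packing using 3 paper rolls:
  roll 1: 70 + 5 = 75
  roll 2: 30 + 20 + 20 + 5 = 75
  roll 3: 15 + 15 + 5 + 5 = 40
This matches the lower bound, so 3 is optimal.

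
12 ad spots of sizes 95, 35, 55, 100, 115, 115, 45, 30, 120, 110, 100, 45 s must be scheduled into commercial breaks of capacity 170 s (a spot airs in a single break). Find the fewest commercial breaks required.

Total = 120 + 115 + 115 + 110 + 100 + 100 + 95 + 55 + 45 + 45 + 35 + 30 = 965 s.
Lower bound: ⌈965/170⌉ = 6 commercial breaks.
Also, 7 ad spots each exceed 85 s, and no two of those can share a break, so at least 7 commercial breaks are needed.
A packing using 7 commercial breaks:
  break 1: 120 + 45 = 165
  break 2: 115 + 55 = 170
  break 3: 115 + 45 = 160
  break 4: 110 + 35 = 145
  break 5: 100 + 30 = 130
  break 6: 100 = 100
  break 7: 95 = 95
This matches the lower bound, so 7 is optimal.

7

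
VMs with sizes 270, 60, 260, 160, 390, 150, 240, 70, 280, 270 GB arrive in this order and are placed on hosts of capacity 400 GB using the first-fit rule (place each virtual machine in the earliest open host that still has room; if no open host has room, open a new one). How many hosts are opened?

7

  270 → host 1 (new)  [load 270/400]
  60 → host 1  [load 330/400]
  260 → host 2 (new)  [load 260/400]
  160 → host 3 (new)  [load 160/400]
  390 → host 4 (new)  [load 390/400]
  150 → host 3  [load 310/400]
  240 → host 5 (new)  [load 240/400]
  70 → host 1  [load 400/400]
  280 → host 6 (new)  [load 280/400]
  270 → host 7 (new)  [load 270/400]
7 hosts opened.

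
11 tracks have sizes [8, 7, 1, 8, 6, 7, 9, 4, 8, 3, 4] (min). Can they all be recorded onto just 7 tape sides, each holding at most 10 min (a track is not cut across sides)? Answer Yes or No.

No

Total = 65 min; ⌈65/10⌉ = 7.
The bound of 7 does not rule out 7, but exhaustive search shows no assignment into 7 tape sides of capacity 10 min exists — the minimum is 8.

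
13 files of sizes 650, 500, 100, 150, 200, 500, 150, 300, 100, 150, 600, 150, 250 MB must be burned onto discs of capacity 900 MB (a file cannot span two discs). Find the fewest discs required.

5

Total = 650 + 600 + 500 + 500 + 300 + 250 + 200 + 150 + 150 + 150 + 150 + 100 + 100 = 3800 MB.
Lower bound: ⌈3800/900⌉ = 5 discs.
A packing using 5 discs:
  disc 1: 650 + 250 = 900
  disc 2: 600 + 300 = 900
  disc 3: 500 + 200 + 150 = 850
  disc 4: 500 + 150 + 150 + 100 = 900
  disc 5: 150 + 100 = 250
This matches the lower bound, so 5 is optimal.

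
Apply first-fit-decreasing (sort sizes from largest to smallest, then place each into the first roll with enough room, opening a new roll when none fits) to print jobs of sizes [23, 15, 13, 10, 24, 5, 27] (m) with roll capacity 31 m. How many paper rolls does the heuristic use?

Sorted descending: 27, 24, 23, 15, 13, 10, 5.
  27 → roll 1 (new)  [load 27/31]
  24 → roll 2 (new)  [load 24/31]
  23 → roll 3 (new)  [load 23/31]
  15 → roll 4 (new)  [load 15/31]
  13 → roll 4  [load 28/31]
  10 → roll 5 (new)  [load 10/31]
  5 → roll 2  [load 29/31]
5 paper rolls opened.

5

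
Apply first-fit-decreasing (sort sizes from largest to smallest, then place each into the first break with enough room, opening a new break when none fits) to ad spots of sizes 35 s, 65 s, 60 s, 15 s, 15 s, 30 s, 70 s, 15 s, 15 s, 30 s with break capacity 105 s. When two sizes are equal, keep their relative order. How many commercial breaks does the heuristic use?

4

Sorted descending: 70, 65, 60, 35, 30, 30, 15, 15, 15, 15.
  70 → break 1 (new)  [load 70/105]
  65 → break 2 (new)  [load 65/105]
  60 → break 3 (new)  [load 60/105]
  35 → break 1  [load 105/105]
  30 → break 2  [load 95/105]
  30 → break 3  [load 90/105]
  15 → break 3  [load 105/105]
  15 → break 4 (new)  [load 15/105]
  15 → break 4  [load 30/105]
  15 → break 4  [load 45/105]
4 commercial breaks opened.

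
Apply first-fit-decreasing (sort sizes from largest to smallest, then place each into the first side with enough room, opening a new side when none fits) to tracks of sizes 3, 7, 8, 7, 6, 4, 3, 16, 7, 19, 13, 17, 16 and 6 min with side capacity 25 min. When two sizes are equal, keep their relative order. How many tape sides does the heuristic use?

Sorted descending: 19, 17, 16, 16, 13, 8, 7, 7, 7, 6, 6, 4, 3, 3.
  19 → side 1 (new)  [load 19/25]
  17 → side 2 (new)  [load 17/25]
  16 → side 3 (new)  [load 16/25]
  16 → side 4 (new)  [load 16/25]
  13 → side 5 (new)  [load 13/25]
  8 → side 2  [load 25/25]
  7 → side 3  [load 23/25]
  7 → side 4  [load 23/25]
  7 → side 5  [load 20/25]
  6 → side 1  [load 25/25]
  6 → side 6 (new)  [load 6/25]
  4 → side 5  [load 24/25]
  3 → side 6  [load 9/25]
  3 → side 6  [load 12/25]
6 tape sides opened.

6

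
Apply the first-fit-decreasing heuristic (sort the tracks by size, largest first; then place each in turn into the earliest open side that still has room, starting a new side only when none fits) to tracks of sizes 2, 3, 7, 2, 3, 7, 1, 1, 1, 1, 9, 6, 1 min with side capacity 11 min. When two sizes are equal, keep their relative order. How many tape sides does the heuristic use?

4

Sorted descending: 9, 7, 7, 6, 3, 3, 2, 2, 1, 1, 1, 1, 1.
  9 → side 1 (new)  [load 9/11]
  7 → side 2 (new)  [load 7/11]
  7 → side 3 (new)  [load 7/11]
  6 → side 4 (new)  [load 6/11]
  3 → side 2  [load 10/11]
  3 → side 3  [load 10/11]
  2 → side 1  [load 11/11]
  2 → side 4  [load 8/11]
  1 → side 2  [load 11/11]
  1 → side 3  [load 11/11]
  1 → side 4  [load 9/11]
  1 → side 4  [load 10/11]
  1 → side 4  [load 11/11]
4 tape sides opened.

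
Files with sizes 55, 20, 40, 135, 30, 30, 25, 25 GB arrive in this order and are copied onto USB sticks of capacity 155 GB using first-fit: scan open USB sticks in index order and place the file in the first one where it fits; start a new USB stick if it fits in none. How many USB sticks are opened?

3

  55 → USB stick 1 (new)  [load 55/155]
  20 → USB stick 1  [load 75/155]
  40 → USB stick 1  [load 115/155]
  135 → USB stick 2 (new)  [load 135/155]
  30 → USB stick 1  [load 145/155]
  30 → USB stick 3 (new)  [load 30/155]
  25 → USB stick 3  [load 55/155]
  25 → USB stick 3  [load 80/155]
3 USB sticks opened.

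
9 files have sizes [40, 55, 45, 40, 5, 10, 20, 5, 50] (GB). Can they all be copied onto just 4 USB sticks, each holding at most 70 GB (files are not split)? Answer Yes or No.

Total = 270 GB; ⌈270/70⌉ = 4.
5 files each exceed half the capacity and cannot share a USB stick, forcing at least 5 USB sticks.
At least 5 USB sticks are required, but only 4 are allowed.

No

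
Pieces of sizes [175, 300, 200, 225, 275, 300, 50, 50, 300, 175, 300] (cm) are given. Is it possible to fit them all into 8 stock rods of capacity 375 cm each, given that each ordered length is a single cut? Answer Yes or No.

Yes

A valid assignment using 8 stock rods:
  stock rod 1: 300 + 50 = 350
  stock rod 2: 300 + 50 = 350
  stock rod 3: 300 = 300
  stock rod 4: 300 = 300
  stock rod 5: 275 = 275
  stock rod 6: 225 = 225
  stock rod 7: 200 + 175 = 375
  stock rod 8: 175 = 175
Every load is within 375 cm, so 8 stock rods suffice.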